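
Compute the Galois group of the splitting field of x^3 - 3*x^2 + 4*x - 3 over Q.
S_3

The polynomial is an irreducible cubic over Q and its discriminant is -31, which is not a perfect square. For an irreducible cubic, a non-square discriminant gives Galois group S_3.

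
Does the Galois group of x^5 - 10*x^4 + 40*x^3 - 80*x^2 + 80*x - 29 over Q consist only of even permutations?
No

The polynomial is irreducible of degree 5 over Q. Its discriminant is 253125, which is not a perfect square. A Galois group lies in the alternating group exactly when the discriminant is a square in Q, so the Galois group (F_20) is not contained in A_5.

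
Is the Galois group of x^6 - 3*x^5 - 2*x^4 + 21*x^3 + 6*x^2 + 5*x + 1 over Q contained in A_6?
No

The polynomial is irreducible of degree 6 over Q. Its discriminant is 54786284800, which is not a perfect square. A Galois group lies in the alternating group exactly when the discriminant is a square in Q, so the Galois group (S_4) is not contained in A_6.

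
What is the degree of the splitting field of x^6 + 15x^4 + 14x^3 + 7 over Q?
The degree of the splitting field over Q equals the order of the Galois group, so first determine the group. The polynomial f is an irreducible sextic over Q, so G = Gal(f/Q) is one of the 16 transitive subgroups 6T1, ..., 6T16 of S_6. The discriminant of f is -5217636731328, which is not a perfect square, so G is not contained in A_6. The transitive groups of degree 6 not contained in A_6 are: C_6 (6T1, order 6), S_3 (6T2, order 6), D_6 (6T3, order 12), C_3 x S_3 (6T5, order 18), A_4 x C_2 (6T6, order 24), S_4 (6T8, order 24), S_3 x S_3 (6T9, order 36), S_4 x C_2 (6T11, order 48), (S_3 x S_3) : C_2 (6T13, order 72), PGL(2,5) (6T14, order 120), S_6 (6T16, order 720). By Dedekind's theorem, for a prime p not dividing disc(f) the degrees of the irreducible factors of f mod p form the cycle type of an element of G. Factoring f modulo the 21 such primes p <= 89 (skipping 2, 3, 7, which divide the discriminant), each new pattern first appears at: mod 5: f = (x^6 + 4x^3 + 2), pattern 6; mod 11: f = (x + 3)(x^5 + 8x^4 + 2x^3 + 8x^2 + 9x + 6), pattern 5+1; mod 13: f = (x + 3)(x + 5)(x^4 + 5x^3 + 12x^2 + 12x + 10), pattern 4+1+1; mod 23: f = (x + 11)(x + 13)(x^2 + 5x + 20)(x^2 + 17x + 21), pattern 2+2+1+1; mod 43: f = (x^3 + 5x^2 + 31x + 34)(x^3 + 38x^2 + 9x + 4), pattern 3+3; mod 61: f = (x^2 + 5x + 34)(x^2 + 16x + 58)(x^2 + 40x + 40), pattern 2+2+2. No other pattern occurs in this range, so the set of observed cycle types is {6, 5+1, 4+1+1, 2+2+1+1, 3+3, 2+2+2}. The candidates containing elements of all these cycle types are PGL(2,5) (6T14) of order 120, S_6 (6T16) of order 720; the others are excluded. The observed types are precisely the cycle types that occur in PGL(2,5) (6T14) (apart from the identity). Each of the other remaining candidates has further cycle types, and by the Chebotarev density theorem the matching factorization patterns would occur for a proportion of primes equal to their share of the group: S_6 (6T16) additionally contains elements of type 4+2, 3+2+1, 3+1+1+1, 2+1+1+1+1 (265 of its 720 elements, about 37% of primes). None of the 21 primes tested shows any such pattern (for each of these groups the chance of that is below 10^-4), which rules them out. Hence G = PGL(2,5) (6T14), of order 120. The Galois group PGL(2,5) (6T14) has order 120, so the splitting field has degree 120 over Q.

120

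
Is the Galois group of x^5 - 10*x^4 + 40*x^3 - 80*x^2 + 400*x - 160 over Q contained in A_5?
Yes

The polynomial is irreducible of degree 5 over Q. Its discriminant is 1073741824000000 = 32768000^2, a perfect square. A Galois group lies in the alternating group exactly when the discriminant is a square in Q, so the Galois group (A_5) is contained in A_5.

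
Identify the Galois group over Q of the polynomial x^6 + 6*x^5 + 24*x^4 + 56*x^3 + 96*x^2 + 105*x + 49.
C_3 x S_3

The polynomial f is an irreducible sextic over Q, so G = Gal(f/Q) is one of the 16 transitive subgroups 6T1, ..., 6T16 of S_6. The discriminant of f is -68755887963, which is not a perfect square, so G is not contained in A_6. The transitive groups of degree 6 not contained in A_6 are: C_6 (6T1, order 6), S_3 (6T2, order 6), D_6 (6T3, order 12), C_3 x S_3 (6T5, order 18), A_4 x C_2 (6T6, order 24), S_4 (6T8, order 24), S_3 x S_3 (6T9, order 36), S_4 x C_2 (6T11, order 48), (S_3 x S_3) : C_2 (6T13, order 72), PGL(2,5) (6T14, order 120), S_6 (6T16, order 720). By Dedekind's theorem, for a prime p not dividing disc(f) the degrees of the irreducible factors of f mod p form the cycle type of an element of G. Factoring f modulo the 33 such primes p <= 151 (skipping 3, 7, 89, which divide the discriminant), each new pattern first appears at: mod 2: f = (x^6 + x + 1), pattern 6; mod 13: f = (x + 4)(x + 5)(x + 7)(x^3 + 3x^2 + 10x + 1), pattern 3+1+1+1; mod 17: f = (x^2 + 7x + 1)(x^2 + 8x + 6)(x^2 + 8x + 11), pattern 2+2+2; mod 19: f = (x^3 + 3x^2 + 4x + 6)(x^3 + 3x^2 + 11x + 5), pattern 3+3; mod 73: f = (x + 25)(x + 37)(x + 44)(x + 55)(x + 68)(x + 69), pattern 1+1+1+1+1+1. No other pattern occurs in this range, so the set of observed cycle types is {6, 3+1+1+1, 2+2+2, 3+3, 1+1+1+1+1+1}. The candidates containing elements of all these cycle types are C_3 x S_3 (6T5) of order 18, S_3 x S_3 (6T9) of order 36, (S_3 x S_3) : C_2 (6T13) of order 72, S_6 (6T16) of order 720; the others are excluded. The observed types are precisely the cycle types that occur in C_3 x S_3 (6T5). Each of the other remaining candidates has further cycle types, and by the Chebotarev density theorem the matching factorization patterns would occur for a proportion of primes equal to their share of the group: S_3 x S_3 (6T9) additionally contains elements of type 2+2+1+1 (9 of its 36 elements, about 25% of primes); (S_3 x S_3) : C_2 (6T13) additionally contains elements of type 4+2, 3+2+1, 2+2+1+1, 2+1+1+1+1 (45 of its 72 elements, about 62% of primes); S_6 (6T16) additionally contains elements of type 5+1, 4+2, 4+1+1, 3+2+1, 2+2+1+1, 2+1+1+1+1 (504 of its 720 elements, about 70% of primes). None of the 33 primes tested shows any such pattern (for each of these groups the chance of that is below 10^-4), which rules them out. Hence G = C_3 x S_3 (6T5), of order 18.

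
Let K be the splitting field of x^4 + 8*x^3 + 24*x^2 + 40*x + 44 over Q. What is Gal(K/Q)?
4T4: A_4

The polynomial is an irreducible quartic over Q and its discriminant is 331776 = 576^2, a perfect square, so the Galois group is contained in A_4. The resolvent cubic y^3 - 24*y^2 + 144*y - 192 is irreducible over Q. An irreducible resolvent with square discriminant gives A_4.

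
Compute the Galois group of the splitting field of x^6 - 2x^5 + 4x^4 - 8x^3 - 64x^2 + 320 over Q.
(C_3 x C_3) : C_4 (order 36)

The polynomial f is an irreducible sextic over Q, so G = Gal(f/Q) is one of the 16 transitive subgroups 6T1, ..., 6T16 of S_6. The discriminant of f is 564385546240000 = 23756800^2, a perfect square, so G is contained in A_6. The transitive groups of degree 6 contained in A_6 are: A_4 (6T4, order 12), S_4 (6T7, order 24), (C_3 x C_3) : C_4 (6T10, order 36), PSL(2,5) (6T12, order 60), A_6 (6T15, order 360). By Dedekind's theorem, for a prime p not dividing disc(f) the degrees of the irreducible factors of f mod p form the cycle type of an element of G. Factoring f modulo the 19 such primes p <= 79 (skipping 2, 5, 29, which divide the discriminant), each new pattern first appears at: mod 3: f = (x^2 + 1)(x^4 + x^3 + 2), pattern 4+2; mod 11: f = (x^3 + 3x^2 + 10x + 7)(x^3 + 6x^2 + 9x + 8), pattern 3+3; mod 19: f = (x + 14)(x + 16)(x^2 + 11x + 1)(x^2 + 14x + 15), pattern 2+2+1+1; mod 61: f = (x + 5)(x + 38)(x + 52)(x^3 + 25x^2 + 22x + 23), pattern 3+1+1+1. No other pattern occurs in this range, so the set of observed cycle types is {4+2, 3+3, 2+2+1+1, 3+1+1+1}. The candidates containing elements of all these cycle types are (C_3 x C_3) : C_4 (6T10) of order 36, A_6 (6T15) of order 360; the others are excluded. The observed types are precisely the cycle types that occur in (C_3 x C_3) : C_4 (6T10) (apart from the identity). Each of the other remaining candidates has further cycle types, and by the Chebotarev density theorem the matching factorization patterns would occur for a proportion of primes equal to their share of the group: A_6 (6T15) additionally contains elements of type 5+1 (144 of its 360 elements, about 40% of primes). None of the 19 primes tested shows any such pattern (for each of these groups the chance of that is below 10^-4), which rules them out. Hence G = (C_3 x C_3) : C_4 (6T10), of order 36.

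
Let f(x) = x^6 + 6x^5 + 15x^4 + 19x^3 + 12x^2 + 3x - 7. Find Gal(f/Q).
S_3 x S_3, the direct product S_3 x S_3 in its degree-6 action

The polynomial f is an irreducible sextic over Q, so G = Gal(f/Q) is one of the 16 transitive subgroups 6T1, ..., 6T16 of S_6. The discriminant of f is 871199469, which is not a perfect square, so G is not contained in A_6. The transitive groups of degree 6 not contained in A_6 are: C_6 (6T1, order 6), S_3 (6T2, order 6), D_6 (6T3, order 12), C_3 x S_3 (6T5, order 18), A_4 x C_2 (6T6, order 24), S_4 (6T8, order 24), S_3 x S_3 (6T9, order 36), S_4 x C_2 (6T11, order 48), (S_3 x S_3) : C_2 (6T13, order 72), PGL(2,5) (6T14, order 120), S_6 (6T16, order 720). By Dedekind's theorem, for a prime p not dividing disc(f) the degrees of the irreducible factors of f mod p form the cycle type of an element of G. Factoring f modulo the 16 such primes p <= 67 (skipping 3, 7, 29, which divide the discriminant), each new pattern first appears at: mod 2: f = (x^6 + x^4 + x^3 + x + 1), pattern 6; mod 5: f = (x + 2)(x + 3)(x^2 + 3)(x^2 + x + 1), pattern 2+2+1+1; mod 13: f = (x + 3)(x + 6)(x + 7)(x^3 + 3x^2 + 3x + 5), pattern 3+1+1+1; mod 19: f = (x^2 + 12x + 7)(x^2 + 15x + 8)(x^2 + 17x + 7), pattern 2+2+2; mod 67: f = (x^3 + 3x^2 + 3x + 19)(x^3 + 3x^2 + 3x + 49), pattern 3+3. No other pattern occurs in this range, so the set of observed cycle types is {6, 2+2+1+1, 3+1+1+1, 2+2+2, 3+3}. The candidates containing elements of all these cycle types are S_3 x S_3 (6T9) of order 36, (S_3 x S_3) : C_2 (6T13) of order 72, S_6 (6T16) of order 720; the others are excluded. The observed types are precisely the cycle types that occur in S_3 x S_3 (6T9) (apart from the identity). Each of the other remaining candidates has further cycle types, and by the Chebotarev density theorem the matching factorization patterns would occur for a proportion of primes equal to their share of the group: (S_3 x S_3) : C_2 (6T13) additionally contains elements of type 4+2, 3+2+1, 2+1+1+1+1 (36 of its 72 elements, about 50% of primes); S_6 (6T16) additionally contains elements of type 5+1, 4+2, 4+1+1, 3+2+1, 2+1+1+1+1 (459 of its 720 elements, about 64% of primes). None of the 16 primes tested shows any such pattern (for each of these groups the chance of that is below 10^-4), which rules them out. Hence G = S_3 x S_3 (6T9), of order 36.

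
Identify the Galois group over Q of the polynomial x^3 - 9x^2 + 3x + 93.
S_3 (also written S3)

The polynomial is an irreducible cubic over Q and its discriminant is -6912, which is not a perfect square. For an irreducible cubic, a non-square discriminant gives Galois group S_3.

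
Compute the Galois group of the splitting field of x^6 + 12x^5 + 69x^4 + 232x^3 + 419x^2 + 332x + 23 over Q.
S_4

The polynomial f is an irreducible sextic over Q, so G = Gal(f/Q) is one of the 16 transitive subgroups 6T1, ..., 6T16 of S_6. The discriminant of f is 870211913777152, which is not a perfect square, so G is not contained in A_6. The transitive groups of degree 6 not contained in A_6 are: C_6 (6T1, order 6), S_3 (6T2, order 6), D_6 (6T3, order 12), C_3 x S_3 (6T5, order 18), A_4 x C_2 (6T6, order 24), S_4 (6T8, order 24), S_3 x S_3 (6T9, order 36), S_4 x C_2 (6T11, order 48), (S_3 x S_3) : C_2 (6T13, order 72), PGL(2,5) (6T14, order 120), S_6 (6T16, order 720). By Dedekind's theorem, for a prime p not dividing disc(f) the degrees of the irreducible factors of f mod p form the cycle type of an element of G. Factoring f modulo the 22 such primes p <= 89 (skipping 2, 37, which divide the discriminant), each new pattern first appears at: mod 3: f = (x^3 + x^2 + 2)(x^3 + 2x^2 + x + 1), pattern 3+3; mod 5: f = (x^2 + x + 1)(x^2 + 2x + 3)(x^2 + 4x + 1), pattern 2+2+2; mod 17: f = (x + 5)(x + 16)(x^4 + 8x^3 + 8x^2 + 2x + 9), pattern 4+1+1; mod 67: f = (x + 11)(x + 60)(x^2 + 4x + 2)(x^2 + 4x + 29), pattern 2+2+1+1. No other pattern occurs in this range, so the set of observed cycle types is {3+3, 2+2+2, 4+1+1, 2+2+1+1}. The candidates containing elements of all these cycle types are S_4 (6T8) of order 24, S_4 x C_2 (6T11) of order 48, PGL(2,5) (6T14) of order 120, S_6 (6T16) of order 720; the others are excluded. The observed types are precisely the cycle types that occur in S_4 (6T8) (apart from the identity). Each of the other remaining candidates has further cycle types, and by the Chebotarev density theorem the matching factorization patterns would occur for a proportion of primes equal to their share of the group: S_4 x C_2 (6T11) additionally contains elements of type 6, 4+2, 2+1+1+1+1 (17 of its 48 elements, about 35% of primes); PGL(2,5) (6T14) additionally contains elements of type 6, 5+1 (44 of its 120 elements, about 37% of primes); S_6 (6T16) additionally contains elements of type 6, 5+1, 4+2, 3+2+1, 3+1+1+1, 2+1+1+1+1 (529 of its 720 elements, about 73% of primes). None of the 22 primes tested shows any such pattern (for each of these groups the chance of that is below 10^-4), which rules them out. Hence G = S_4 (6T8), of order 24.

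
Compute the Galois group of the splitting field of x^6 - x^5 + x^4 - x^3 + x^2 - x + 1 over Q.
The polynomial f is an irreducible sextic over Q, so G = Gal(f/Q) is one of the 16 transitive subgroups 6T1, ..., 6T16 of S_6. The discriminant of f is -16807, which is not a perfect square, so G is not contained in A_6. The transitive groups of degree 6 not contained in A_6 are: C_6 (6T1, order 6), S_3 (6T2, order 6), D_6 (6T3, order 12), C_3 x S_3 (6T5, order 18), A_4 x C_2 (6T6, order 24), S_4 (6T8, order 24), S_3 x S_3 (6T9, order 36), S_4 x C_2 (6T11, order 48), (S_3 x S_3) : C_2 (6T13, order 72), PGL(2,5) (6T14, order 120), S_6 (6T16, order 720). By Dedekind's theorem, for a prime p not dividing disc(f) the degrees of the irreducible factors of f mod p form the cycle type of an element of G. Factoring f modulo the 37 such primes p <= 163 (skipping 7, which divides the discriminant), each new pattern first appears at: mod 2: f = (x^3 + x + 1)(x^3 + x^2 + 1), pattern 3+3; mod 3: f = (x^6 + 2x^5 + x^4 + 2x^3 + x^2 + 2x + 1), pattern 6; mod 13: f = (x^2 + 7x + 1)(x^2 + 8x + 1)(x^2 + 10x + 1), pattern 2+2+2; mod 29: f = (x + 7)(x + 16)(x + 20)(x + 23)(x + 24)(x + 25), pattern 1+1+1+1+1+1. No other pattern occurs in this range, so the set of observed cycle types is {3+3, 6, 2+2+2, 1+1+1+1+1+1}. The candidates containing elements of all these cycle types are C_6 (6T1) of order 6, D_6 (6T3) of order 12, C_3 x S_3 (6T5) of order 18, A_4 x C_2 (6T6) of order 24, S_3 x S_3 (6T9) of order 36, S_4 x C_2 (6T11) of order 48, (S_3 x S_3) : C_2 (6T13) of order 72, PGL(2,5) (6T14) of order 120, S_6 (6T16) of order 720; the others are excluded. The observed types are precisely the cycle types that occur in C_6 (6T1). Each of the other remaining candidates has further cycle types, and by the Chebotarev density theorem the matching factorization patterns would occur for a proportion of primes equal to their share of the group: D_6 (6T3) additionally contains elements of type 2+2+1+1 (3 of its 12 elements, about 25% of primes); C_3 x S_3 (6T5) additionally contains elements of type 3+1+1+1 (4 of its 18 elements, about 22% of primes); A_4 x C_2 (6T6) additionally contains elements of type 2+2+1+1, 2+1+1+1+1 (6 of its 24 elements, about 25% of primes); S_3 x S_3 (6T9) additionally contains elements of type 3+1+1+1, 2+2+1+1 (13 of its 36 elements, about 36% of primes); S_4 x C_2 (6T11) additionally contains elements of type 4+2, 4+1+1, 2+2+1+1, 2+1+1+1+1 (24 of its 48 elements, about 50% of primes); (S_3 x S_3) : C_2 (6T13) additionally contains elements of type 4+2, 3+2+1, 3+1+1+1, 2+2+1+1, 2+1+1+1+1 (49 of its 72 elements, about 68% of primes); PGL(2,5) (6T14) additionally contains elements of type 5+1, 4+1+1, 2+2+1+1 (69 of its 120 elements, about 58% of primes); S_6 (6T16) additionally contains elements of type 5+1, 4+2, 4+1+1, 3+2+1, 3+1+1+1, 2+2+1+1, 2+1+1+1+1 (544 of its 720 elements, about 76% of primes). None of the 37 primes tested shows any such pattern (for each of these groups the chance of that is below 10^-4), which rules them out. Hence G = C_6 (6T1), of order 6.

C_6 (order 6)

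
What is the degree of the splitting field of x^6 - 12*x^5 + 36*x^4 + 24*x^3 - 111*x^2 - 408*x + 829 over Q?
24

The degree of the splitting field over Q equals the order of the Galois group, so first determine the group. The polynomial f is an irreducible sextic over Q, so G = Gal(f/Q) is one of the 16 transitive subgroups 6T1, ..., 6T16 of S_6. The discriminant of f is -9221581132716096, which is not a perfect square, so G is not contained in A_6. The transitive groups of degree 6 not contained in A_6 are: C_6 (6T1, order 6), S_3 (6T2, order 6), D_6 (6T3, order 12), C_3 x S_3 (6T5, order 18), A_4 x C_2 (6T6, order 24), S_4 (6T8, order 24), S_3 x S_3 (6T9, order 36), S_4 x C_2 (6T11, order 48), (S_3 x S_3) : C_2 (6T13, order 72), PGL(2,5) (6T14, order 120), S_6 (6T16, order 720). By Dedekind's theorem, for a prime p not dividing disc(f) the degrees of the irreducible factors of f mod p form the cycle type of an element of G. Factoring f modulo the 33 such primes p <= 149 (skipping 2, 3, which divide the discriminant), each new pattern first appears at: mod 5: f = (x^3 + x^2 + 4x + 3)(x^3 + 2x^2 + 3), pattern 3+3; mod 7: f = (x^6 + 2x^5 + x^4 + 3x^3 + x^2 + 5x + 3), pattern 6; mod 17: f = (x + 14)(x + 15)(x^2 + 2x + 11)(x^2 + 8x + 2), pattern 2+2+1+1; mod 19: f = (x + 2)(x + 11)(x + 14)(x + 15)(x^2 + 3x + 4), pattern 2+1+1+1+1; mod 71: f = (x^2 + 25x + 57)(x^2 + 45x + 57)(x^2 + 60x + 64), pattern 2+2+2. No other pattern occurs in this range, so the set of observed cycle types is {3+3, 6, 2+2+1+1, 2+1+1+1+1, 2+2+2}. The candidates containing elements of all these cycle types are A_4 x C_2 (6T6) of order 24, S_4 x C_2 (6T11) of order 48, (S_3 x S_3) : C_2 (6T13) of order 72, S_6 (6T16) of order 720; the others are excluded. The observed types are precisely the cycle types that occur in A_4 x C_2 (6T6) (apart from the identity). Each of the other remaining candidates has further cycle types, and by the Chebotarev density theorem the matching factorization patterns would occur for a proportion of primes equal to their share of the group: S_4 x C_2 (6T11) additionally contains elements of type 4+2, 4+1+1 (12 of its 48 elements, about 25% of primes); (S_3 x S_3) : C_2 (6T13) additionally contains elements of type 4+2, 3+2+1, 3+1+1+1 (34 of its 72 elements, about 47% of primes); S_6 (6T16) additionally contains elements of type 5+1, 4+2, 4+1+1, 3+2+1, 3+1+1+1 (484 of its 720 elements, about 67% of primes). None of the 33 primes tested shows any such pattern (for each of these groups the chance of that is below 10^-4), which rules them out. Hence G = A_4 x C_2 (6T6), of order 24. The Galois group A_4 x C_2 (6T6) has order 24, so the splitting field has degree 24 over Q.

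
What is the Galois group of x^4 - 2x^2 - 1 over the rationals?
D_4 (also written D4)

The polynomial is an irreducible quartic over Q and its discriminant is -1024, which is not a perfect square, so the Galois group is not contained in A_4. The resolvent cubic y^3 + 2*y^2 + 4*y + 8 has exactly one rational root, so the Galois group is C_4 or D_4. The quartic remains irreducible over Q(sqrt(disc)), so the group is D_4.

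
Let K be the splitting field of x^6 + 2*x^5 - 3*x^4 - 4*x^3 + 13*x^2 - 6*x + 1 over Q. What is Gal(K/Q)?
(S_3 x S_3) : C_2 (also written G72)

The polynomial f is an irreducible sextic over Q, so G = Gal(f/Q) is one of the 16 transitive subgroups 6T1, ..., 6T16 of S_6. The discriminant of f is -147116032, which is not a perfect square, so G is not contained in A_6. The transitive groups of degree 6 not contained in A_6 are: C_6 (6T1, order 6), S_3 (6T2, order 6), D_6 (6T3, order 12), C_3 x S_3 (6T5, order 18), A_4 x C_2 (6T6, order 24), S_4 (6T8, order 24), S_3 x S_3 (6T9, order 36), S_4 x C_2 (6T11, order 48), (S_3 x S_3) : C_2 (6T13, order 72), PGL(2,5) (6T14, order 120), S_6 (6T16, order 720). By Dedekind's theorem, for a prime p not dividing disc(f) the degrees of the irreducible factors of f mod p form the cycle type of an element of G. Factoring f modulo the 28 such primes p <= 113 (skipping 2, 7, which divide the discriminant), each new pattern first appears at: mod 3: f = (x^6 + 2x^5 + 2x^3 + x^2 + 1), pattern 6; mod 5: f = (x + 1)(x^2 + 2)(x^3 + x^2 + 4x + 3), pattern 3+2+1; mod 11: f = (x^2 + 9x + 5)(x^4 + 4x^3 + 9x + 9), pattern 4+2; mod 17: f = (x^3 + x^2 + 3x + 4)(x^3 + x^2 + 10x + 13), pattern 3+3; mod 19: f = (x^2 + 3x + 8)(x^2 + 3x + 14)(x^2 + 15x + 9), pattern 2+2+2; mod 37: f = (x + 7)(x + 19)(x^2 + 19x + 25)(x^2 + 31x + 22), pattern 2+2+1+1; mod 41: f = (x + 7)(x + 15)(x + 20)(x^3 + x^2 + 25x + 32), pattern 3+1+1+1; mod 113: f = (x + 11)(x + 20)(x + 101)(x + 106)(x^2 + 103x + 63), pattern 2+1+1+1+1. No other pattern occurs in this range, so the set of observed cycle types is {6, 3+2+1, 4+2, 3+3, 2+2+2, 2+2+1+1, 3+1+1+1, 2+1+1+1+1}. The candidates containing elements of all these cycle types are (S_3 x S_3) : C_2 (6T13) of order 72, S_6 (6T16) of order 720; the others are excluded. The observed types are precisely the cycle types that occur in (S_3 x S_3) : C_2 (6T13) (apart from the identity). Each of the other remaining candidates has further cycle types, and by the Chebotarev density theorem the matching factorization patterns would occur for a proportion of primes equal to their share of the group: S_6 (6T16) additionally contains elements of type 5+1, 4+1+1 (234 of its 720 elements, about 32% of primes). None of the 28 primes tested shows any such pattern (for each of these groups the chance of that is below 10^-4), which rules them out. Hence G = (S_3 x S_3) : C_2 (6T13), of order 72.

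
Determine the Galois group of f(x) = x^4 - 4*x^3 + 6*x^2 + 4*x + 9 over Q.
S_4 (also written S4)

The polynomial is an irreducible quartic over Q and its discriminant is 937984, which is not a perfect square, so the Galois group is not contained in A_4. The resolvent cubic y^3 - 6*y^2 - 52*y + 56 is irreducible over Q. An irreducible resolvent with non-square discriminant gives S_4.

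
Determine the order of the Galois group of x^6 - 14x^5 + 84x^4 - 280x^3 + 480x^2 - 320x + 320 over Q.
The degree of the splitting field over Q equals the order of the Galois group, so first determine the group. The polynomial f is an irreducible sextic over Q, so G = Gal(f/Q) is one of the 16 transitive subgroups 6T1, ..., 6T16 of S_6. The discriminant of f is 564385546240000 = 23756800^2, a perfect square, so G is contained in A_6. The transitive groups of degree 6 contained in A_6 are: A_4 (6T4, order 12), S_4 (6T7, order 24), (C_3 x C_3) : C_4 (6T10, order 36), PSL(2,5) (6T12, order 60), A_6 (6T15, order 360). By Dedekind's theorem, for a prime p not dividing disc(f) the degrees of the irreducible factors of f mod p form the cycle type of an element of G. Factoring f modulo the 19 such primes p <= 79 (skipping 2, 5, 29, which divide the discriminant), each new pattern first appears at: mod 3: f = (x^2 + 2x + 2)(x^4 + 2x^3 + x + 1), pattern 4+2; mod 11: f = (x^3 + 8x + 6)(x^3 + 8x^2 + 10x + 2), pattern 3+3; mod 19: f = (x + 12)(x + 14)(x^2 + 7x + 2)(x^2 + 10x + 10), pattern 2+2+1+1; mod 61: f = (x + 3)(x + 36)(x + 50)(x^3 + 19x^2 + 56x + 10), pattern 3+1+1+1. No other pattern occurs in this range, so the set of observed cycle types is {4+2, 3+3, 2+2+1+1, 3+1+1+1}. The candidates containing elements of all these cycle types are (C_3 x C_3) : C_4 (6T10) of order 36, A_6 (6T15) of order 360; the others are excluded. The observed types are precisely the cycle types that occur in (C_3 x C_3) : C_4 (6T10) (apart from the identity). Each of the other remaining candidates has further cycle types, and by the Chebotarev density theorem the matching factorization patterns would occur for a proportion of primes equal to their share of the group: A_6 (6T15) additionally contains elements of type 5+1 (144 of its 360 elements, about 40% of primes). None of the 19 primes tested shows any such pattern (for each of these groups the chance of that is below 10^-4), which rules them out. Hence G = (C_3 x C_3) : C_4 (6T10), of order 36. The Galois group (C_3 x C_3) : C_4 (6T10) has order 36, so the splitting field has degree 36 over Q.

36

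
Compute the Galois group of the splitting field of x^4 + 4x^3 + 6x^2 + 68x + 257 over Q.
The polynomial is an irreducible quartic over Q and its discriminant is 1358954496 = 36864^2, a perfect square, so the Galois group is contained in A_4. The resolvent cubic y^3 - 6*y^2 - 756*y - 2568 is irreducible over Q. An irreducible resolvent with square discriminant gives A_4.

A_4 (also written A4)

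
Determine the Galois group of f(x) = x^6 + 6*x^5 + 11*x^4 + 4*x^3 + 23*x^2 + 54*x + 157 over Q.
The polynomial f is an irreducible sextic over Q, so G = Gal(f/Q) is one of the 16 transitive subgroups 6T1, ..., 6T16 of S_6. The discriminant of f is -5497558138880000, which is not a perfect square, so G is not contained in A_6. The transitive groups of degree 6 not contained in A_6 are: C_6 (6T1, order 6), S_3 (6T2, order 6), D_6 (6T3, order 12), C_3 x S_3 (6T5, order 18), A_4 x C_2 (6T6, order 24), S_4 (6T8, order 24), S_3 x S_3 (6T9, order 36), S_4 x C_2 (6T11, order 48), (S_3 x S_3) : C_2 (6T13, order 72), PGL(2,5) (6T14, order 120), S_6 (6T16, order 720). By Dedekind's theorem, for a prime p not dividing disc(f) the degrees of the irreducible factors of f mod p form the cycle type of an element of G. Factoring f modulo the 22 such primes p <= 89 (skipping 2, 5, which divide the discriminant), each new pattern first appears at: mod 3: f = (x^3 + x^2 + 2x + 1)(x^3 + 2x^2 + x + 1), pattern 3+3; mod 7: f = (x^2 + 2)(x^2 + 2x + 2)(x^2 + 4x + 6), pattern 2+2+2; mod 13: f = (x + 6)(x + 9)(x^4 + 4x^3 + x^2 + 7x + 7), pattern 4+1+1; mod 43: f = (x + 20)(x + 25)(x^2 + 2x + 17)(x^2 + 2x + 41), pattern 2+2+1+1. No other pattern occurs in this range, so the set of observed cycle types is {3+3, 2+2+2, 4+1+1, 2+2+1+1}. The candidates containing elements of all these cycle types are S_4 (6T8) of order 24, S_4 x C_2 (6T11) of order 48, PGL(2,5) (6T14) of order 120, S_6 (6T16) of order 720; the others are excluded. The observed types are precisely the cycle types that occur in S_4 (6T8) (apart from the identity). Each of the other remaining candidates has further cycle types, and by the Chebotarev density theorem the matching factorization patterns would occur for a proportion of primes equal to their share of the group: S_4 x C_2 (6T11) additionally contains elements of type 6, 4+2, 2+1+1+1+1 (17 of its 48 elements, about 35% of primes); PGL(2,5) (6T14) additionally contains elements of type 6, 5+1 (44 of its 120 elements, about 37% of primes); S_6 (6T16) additionally contains elements of type 6, 5+1, 4+2, 3+2+1, 3+1+1+1, 2+1+1+1+1 (529 of its 720 elements, about 73% of primes). None of the 22 primes tested shows any such pattern (for each of these groups the chance of that is below 10^-4), which rules them out. Hence G = S_4 (6T8), of order 24.

S_4, S_4(6c), the S_4-action on 6 points not in A_6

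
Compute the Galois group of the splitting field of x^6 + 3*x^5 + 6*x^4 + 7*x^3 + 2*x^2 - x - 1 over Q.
S_4 (also written S4-)

The polynomial f is an irreducible sextic over Q, so G = Gal(f/Q) is one of the 16 transitive subgroups 6T1, ..., 6T16 of S_6. The discriminant of f is 810448, which is not a perfect square, so G is not contained in A_6. The transitive groups of degree 6 not contained in A_6 are: C_6 (6T1, order 6), S_3 (6T2, order 6), D_6 (6T3, order 12), C_3 x S_3 (6T5, order 18), A_4 x C_2 (6T6, order 24), S_4 (6T8, order 24), S_3 x S_3 (6T9, order 36), S_4 x C_2 (6T11, order 48), (S_3 x S_3) : C_2 (6T13, order 72), PGL(2,5) (6T14, order 120), S_6 (6T16, order 720). By Dedekind's theorem, for a prime p not dividing disc(f) the degrees of the irreducible factors of f mod p form the cycle type of an element of G. Factoring f modulo the 22 such primes p <= 89 (skipping 2, 37, which divide the discriminant), each new pattern first appears at: mod 3: f = (x^3 + x^2 + 2)(x^3 + 2x^2 + x + 1), pattern 3+3; mod 5: f = (x^2 + 3)(x^2 + x + 2)(x^2 + 2x + 4), pattern 2+2+2; mod 17: f = (x + 2)(x + 16)(x^4 + 2x^3 + 6x^2 + 5x + 9), pattern 4+1+1; mod 67: f = (x + 5)(x + 63)(x^2 + x + 40)(x^2 + x + 50), pattern 2+2+1+1. No other pattern occurs in this range, so the set of observed cycle types is {3+3, 2+2+2, 4+1+1, 2+2+1+1}. The candidates containing elements of all these cycle types are S_4 (6T8) of order 24, S_4 x C_2 (6T11) of order 48, PGL(2,5) (6T14) of order 120, S_6 (6T16) of order 720; the others are excluded. The observed types are precisely the cycle types that occur in S_4 (6T8) (apart from the identity). Each of the other remaining candidates has further cycle types, and by the Chebotarev density theorem the matching factorization patterns would occur for a proportion of primes equal to their share of the group: S_4 x C_2 (6T11) additionally contains elements of type 6, 4+2, 2+1+1+1+1 (17 of its 48 elements, about 35% of primes); PGL(2,5) (6T14) additionally contains elements of type 6, 5+1 (44 of its 120 elements, about 37% of primes); S_6 (6T16) additionally contains elements of type 6, 5+1, 4+2, 3+2+1, 3+1+1+1, 2+1+1+1+1 (529 of its 720 elements, about 73% of primes). None of the 22 primes tested shows any such pattern (for each of these groups the chance of that is below 10^-4), which rules them out. Hence G = S_4 (6T8), of order 24.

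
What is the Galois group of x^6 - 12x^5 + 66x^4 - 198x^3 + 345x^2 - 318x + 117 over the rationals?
The polynomial f is an irreducible sextic over Q, so G = Gal(f/Q) is one of the 16 transitive subgroups 6T1, ..., 6T16 of S_6. The discriminant of f is -1024192512, which is not a perfect square, so G is not contained in A_6. The transitive groups of degree 6 not contained in A_6 are: C_6 (6T1, order 6), S_3 (6T2, order 6), D_6 (6T3, order 12), C_3 x S_3 (6T5, order 18), A_4 x C_2 (6T6, order 24), S_4 (6T8, order 24), S_3 x S_3 (6T9, order 36), S_4 x C_2 (6T11, order 48), (S_3 x S_3) : C_2 (6T13, order 72), PGL(2,5) (6T14, order 120), S_6 (6T16, order 720). By Dedekind's theorem, for a prime p not dividing disc(f) the degrees of the irreducible factors of f mod p form the cycle type of an element of G. Factoring f modulo the 21 such primes p <= 89 (skipping 2, 3, 7, which divide the discriminant), each new pattern first appears at: mod 5: f = (x^6 + 3x^5 + x^4 + 2x^3 + 2x + 2), pattern 6; mod 11: f = (x + 3)(x^5 + 7x^4 + x^3 + 8x^2 + 2x + 6), pattern 5+1; mod 13: f = (x)(x + 11)(x^4 + 3x^3 + 7x^2 + 11x + 3), pattern 4+1+1; mod 23: f = (x + 2)(x + 8)(x^2 + 5x + 7)(x^2 + 19x + 7), pattern 2+2+1+1; mod 43: f = (x^3 + 13x^2 + 6x + 34)(x^3 + 18x^2 + 41x + 30), pattern 3+3; mod 61: f = (x^2 + 15x + 49)(x^2 + 41x + 10)(x^2 + 54x + 28), pattern 2+2+2. No other pattern occurs in this range, so the set of observed cycle types is {6, 5+1, 4+1+1, 2+2+1+1, 3+3, 2+2+2}. The candidates containing elements of all these cycle types are PGL(2,5) (6T14) of order 120, S_6 (6T16) of order 720; the others are excluded. The observed types are precisely the cycle types that occur in PGL(2,5) (6T14) (apart from the identity). Each of the other remaining candidates has further cycle types, and by the Chebotarev density theorem the matching factorization patterns would occur for a proportion of primes equal to their share of the group: S_6 (6T16) additionally contains elements of type 4+2, 3+2+1, 3+1+1+1, 2+1+1+1+1 (265 of its 720 elements, about 37% of primes). None of the 21 primes tested shows any such pattern (for each of these groups the chance of that is below 10^-4), which rules them out. Hence G = PGL(2,5) (6T14), of order 120.

PGL(2,5)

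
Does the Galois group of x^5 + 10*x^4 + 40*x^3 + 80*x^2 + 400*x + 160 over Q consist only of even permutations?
Yes

The polynomial is irreducible of degree 5 over Q. Its discriminant is 1073741824000000 = 32768000^2, a perfect square. A Galois group lies in the alternating group exactly when the discriminant is a square in Q, so the Galois group (A_5) is contained in A_5.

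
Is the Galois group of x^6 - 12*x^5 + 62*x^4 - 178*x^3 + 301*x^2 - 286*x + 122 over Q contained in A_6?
No

The polynomial is irreducible of degree 6 over Q. Its discriminant is -187648, which is not a perfect square. A Galois group lies in the alternating group exactly when the discriminant is a square in Q, so the Galois group ((S_3 x S_3) : C_2) is not contained in A_6.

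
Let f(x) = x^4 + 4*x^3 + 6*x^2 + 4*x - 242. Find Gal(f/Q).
The polynomial is an irreducible quartic over Q and its discriminant is -3673320192, which is not a perfect square, so the Galois group is not contained in A_4. The resolvent cubic y^3 - 6*y^2 + 984*y - 1952 has exactly one rational root, so the Galois group is C_4 or D_4. The quartic remains irreducible over Q(sqrt(disc)), so the group is D_4.

D_4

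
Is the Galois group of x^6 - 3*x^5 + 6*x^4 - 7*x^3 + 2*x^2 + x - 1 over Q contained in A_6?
No

The polynomial is irreducible of degree 6 over Q. Its discriminant is 810448, which is not a perfect square. A Galois group lies in the alternating group exactly when the discriminant is a square in Q, so the Galois group (S_4) is not contained in A_6.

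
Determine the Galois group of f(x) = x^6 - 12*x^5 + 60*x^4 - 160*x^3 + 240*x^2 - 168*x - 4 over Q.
The polynomial f is an irreducible sextic over Q, so G = Gal(f/Q) is one of the 16 transitive subgroups 6T1, ..., 6T16 of S_6. The discriminant of f is 746496000000 = 864000^2, a perfect square, so G is contained in A_6. The transitive groups of degree 6 contained in A_6 are: A_4 (6T4, order 12), S_4 (6T7, order 24), (C_3 x C_3) : C_4 (6T10, order 36), PSL(2,5) (6T12, order 60), A_6 (6T15, order 360). By Dedekind's theorem, for a prime p not dividing disc(f) the degrees of the irreducible factors of f mod p form the cycle type of an element of G. Factoring f modulo the 6 such primes p <= 23 (skipping 2, 3, 5, which divide the discriminant), each new pattern first appears at: mod 7: f = (x + 1)(x^5 + x^4 + 3x^3 + 5x^2 + 4x + 3), pattern 5+1; mod 23: f = (x + 5)(x + 10)(x + 19)(x^3 + x + 6), pattern 3+1+1+1. No other pattern occurs in this range, so the set of observed cycle types is {5+1, 3+1+1+1}. Among the candidates above, the only group containing elements of all these cycle types is A_6 (6T15) — each of A_4 (6T4), S_4 (6T7), (C_3 x C_3) : C_4 (6T10), PSL(2,5) (6T12) lacks at least one of them. Hence G = A_6 (6T15), of order 360.

6T15: A_6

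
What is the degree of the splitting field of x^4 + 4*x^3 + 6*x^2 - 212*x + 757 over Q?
12

The degree of the splitting field over Q equals the order of the Galois group, so first determine the group. The polynomial is an irreducible quartic over Q and its discriminant is 176319369216 = 419904^2, a perfect square, so the Galois group is contained in A_4. The resolvent cubic y^3 - 6*y^2 - 3876*y - 38888 is irreducible over Q. An irreducible resolvent with square discriminant gives A_4. The Galois group A_4 (4T4) has order 12, so the splitting field has degree 12 over Q.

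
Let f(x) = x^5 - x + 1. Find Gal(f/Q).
The polynomial f is an irreducible quintic over Q, so G = Gal(f/Q) is a transitive subgroup of S_5: one of C_5 (5T1, order 5), D_5 (5T2, order 10), F_20 (5T3, order 20), A_5 (5T4, order 60) or S_5 (5T5, order 120). The discriminant of f is 2869, which is not a perfect square, so G is not contained in A_5. The transitive groups of degree 5 not contained in A_5 are: F_20 (5T3, order 20), S_5 (5T5, order 120). By Dedekind's theorem, for a prime p not dividing disc(f) the degrees of the irreducible factors of f mod p form the cycle type of an element of G. Factoring f modulo the first such prime p = 2, each new pattern first appears at: mod 2: f = (x^2 + x + 1)(x^3 + x^2 + 1), pattern 3+2. No other pattern occurs in this range, so the set of observed cycle types is {3+2}. Among the candidates above, the only group containing elements of all these cycle types is S_5 (5T5) — F_20 (5T3) lacks at least one of them. Hence G = S_5 (5T5), of order 120.

S_5, the symmetric group on 5 letters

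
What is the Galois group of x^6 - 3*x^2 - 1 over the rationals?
A_4 (also written A4)

The polynomial f is an irreducible sextic over Q, so G = Gal(f/Q) is one of the 16 transitive subgroups 6T1, ..., 6T16 of S_6. The discriminant of f is 419904 = 648^2, a perfect square, so G is contained in A_6. The transitive groups of degree 6 contained in A_6 are: A_4 (6T4, order 12), S_4 (6T7, order 24), (C_3 x C_3) : C_4 (6T10, order 36), PSL(2,5) (6T12, order 60), A_6 (6T15, order 360). By Dedekind's theorem, for a prime p not dividing disc(f) the degrees of the irreducible factors of f mod p form the cycle type of an element of G. Factoring f modulo the 33 such primes p <= 149 (skipping 2, 3, which divide the discriminant), each new pattern first appears at: mod 5: f = (x^3 + x^2 + 3x + 1)(x^3 + 4x^2 + 3x + 4), pattern 3+3; mod 17: f = (x + 2)(x + 15)(x^2 + 7)(x^2 + 14), pattern 2+2+1+1; mod 71: f = (x + 4)(x + 5)(x + 32)(x + 39)(x + 66)(x + 67), pattern 1+1+1+1+1+1. No other pattern occurs in this range, so the set of observed cycle types is {3+3, 2+2+1+1, 1+1+1+1+1+1}. The candidates containing elements of all these cycle types are A_4 (6T4) of order 12, S_4 (6T7) of order 24, (C_3 x C_3) : C_4 (6T10) of order 36, PSL(2,5) (6T12) of order 60, A_6 (6T15) of order 360; the others are excluded. The observed types are precisely the cycle types that occur in A_4 (6T4). Each of the other remaining candidates has further cycle types, and by the Chebotarev density theorem the matching factorization patterns would occur for a proportion of primes equal to their share of the group: S_4 (6T7) additionally contains elements of type 4+2 (6 of its 24 elements, about 25% of primes); (C_3 x C_3) : C_4 (6T10) additionally contains elements of type 4+2, 3+1+1+1 (22 of its 36 elements, about 61% of primes); PSL(2,5) (6T12) additionally contains elements of type 5+1 (24 of its 60 elements, about 40% of primes); A_6 (6T15) additionally contains elements of type 5+1, 4+2, 3+1+1+1 (274 of its 360 elements, about 76% of primes). None of the 33 primes tested shows any such pattern (for each of these groups the chance of that is below 10^-4), which rules them out. Hence G = A_4 (6T4), of order 12.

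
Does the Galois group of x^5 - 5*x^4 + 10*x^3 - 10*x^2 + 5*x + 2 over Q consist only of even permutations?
The polynomial is irreducible of degree 5 over Q. Its discriminant is 253125, which is not a perfect square. A Galois group lies in the alternating group exactly when the discriminant is a square in Q, so the Galois group (F_20) is not contained in A_5.

No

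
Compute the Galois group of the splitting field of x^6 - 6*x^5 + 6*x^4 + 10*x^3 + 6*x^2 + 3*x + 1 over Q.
The polynomial f is an irreducible sextic over Q, so G = Gal(f/Q) is one of the 16 transitive subgroups 6T1, ..., 6T16 of S_6. The discriminant of f is -51195483, which is not a perfect square, so G is not contained in A_6. The transitive groups of degree 6 not contained in A_6 are: C_6 (6T1, order 6), S_3 (6T2, order 6), D_6 (6T3, order 12), C_3 x S_3 (6T5, order 18), A_4 x C_2 (6T6, order 24), S_4 (6T8, order 24), S_3 x S_3 (6T9, order 36), S_4 x C_2 (6T11, order 48), (S_3 x S_3) : C_2 (6T13, order 72), PGL(2,5) (6T14, order 120), S_6 (6T16, order 720). By Dedekind's theorem, for a prime p not dividing disc(f) the degrees of the irreducible factors of f mod p form the cycle type of an element of G. Factoring f modulo the 33 such primes p <= 149 (skipping 3, 17, which divide the discriminant), each new pattern first appears at: mod 2: f = (x^6 + x + 1), pattern 6; mod 7: f = (x + 1)(x + 4)(x + 6)(x^3 + 4x^2 + 5x + 5), pattern 3+1+1+1; mod 19: f = (x^3 + 16x^2 + 2x + 8)(x^3 + 16x^2 + 14x + 12), pattern 3+3; mod 53: f = (x^2 + 4x + 26)(x^2 + 45x + 37)(x^2 + 51x + 20), pattern 2+2+2; mod 73: f = (x + 5)(x + 17)(x + 18)(x + 48)(x + 62)(x + 63), pattern 1+1+1+1+1+1. No other pattern occurs in this range, so the set of observed cycle types is {6, 3+1+1+1, 3+3, 2+2+2, 1+1+1+1+1+1}. The candidates containing elements of all these cycle types are C_3 x S_3 (6T5) of order 18, S_3 x S_3 (6T9) of order 36, (S_3 x S_3) : C_2 (6T13) of order 72, S_6 (6T16) of order 720; the others are excluded. The observed types are precisely the cycle types that occur in C_3 x S_3 (6T5). Each of the other remaining candidates has further cycle types, and by the Chebotarev density theorem the matching factorization patterns would occur for a proportion of primes equal to their share of the group: S_3 x S_3 (6T9) additionally contains elements of type 2+2+1+1 (9 of its 36 elements, about 25% of primes); (S_3 x S_3) : C_2 (6T13) additionally contains elements of type 4+2, 3+2+1, 2+2+1+1, 2+1+1+1+1 (45 of its 72 elements, about 62% of primes); S_6 (6T16) additionally contains elements of type 5+1, 4+2, 4+1+1, 3+2+1, 2+2+1+1, 2+1+1+1+1 (504 of its 720 elements, about 70% of primes). None of the 33 primes tested shows any such pattern (for each of these groups the chance of that is below 10^-4), which rules them out. Hence G = C_3 x S_3 (6T5), of order 18.

C_3 x S_3, the group 6T5 of order 18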